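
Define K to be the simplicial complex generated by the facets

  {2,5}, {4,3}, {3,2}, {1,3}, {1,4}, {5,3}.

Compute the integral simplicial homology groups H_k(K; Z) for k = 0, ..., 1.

Order the vertices as 1 < 2 < 3 < 4 < 5. Listing each simplex with vertices in this order, K has dimension 1 with simplices:

  0-simplices (5): [1], [2], [3], [4], [5]
  1-simplices (6): [1,3], [1,4], [2,3], [2,5], [3,4], [3,5]

so the chain groups are C_0 ≅ Z^5, C_1 ≅ Z^6.

The boundary map ∂_1: C_1 → C_0 maps an edge to its endpoints' difference, ∂[p,q] = q − p. For instance
  ∂[3,4] = [4] − [3].
The resulting 5×6 matrix has rank 4, and its Smith normal form has invariant factors (1,1,1,1).

Reading off H_k = ker ∂_k / im ∂_{k+1}:

  H_0: rank C_0 − rank ∂_1 = 5 − 4 = 1, and the invariant factors of ∂_1 are all 1, so H_0 = Z.
  H_1: rank ker ∂_1 − rank ∂_2 = (6 − 4) − 0 = 2, and there is no ∂_2, so H_1 = Z^2.

As a check, the Euler characteristic is 5 − 6 = -1, which agrees with 1 − 2 = -1.
(K is a triangulation of a wedge of 2 circles.)

H_0 ≅ Z,  H_1 ≅ Z^2.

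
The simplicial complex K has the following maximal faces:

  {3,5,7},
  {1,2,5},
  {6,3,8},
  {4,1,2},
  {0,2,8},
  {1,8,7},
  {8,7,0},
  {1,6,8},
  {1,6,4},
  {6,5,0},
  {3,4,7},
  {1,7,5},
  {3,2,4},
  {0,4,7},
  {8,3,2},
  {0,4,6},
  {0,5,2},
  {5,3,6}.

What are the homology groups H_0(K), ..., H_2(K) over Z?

K has 9 vertices, 27 edges, 18 triangles.
rank ∂_0 = 0, rank ∂_1 = 8 ⇒ b_0 = 9 − 0 − 8 = 1; all invariant factors of ∂_1 are 1 so no torsion. So H_0 ≅ Z.
rank ∂_1 = 8, rank ∂_2 = 17 ⇒ b_1 = 27 − 8 − 17 = 2; all invariant factors of ∂_2 are 1 so no torsion. So H_1 ≅ Z^2.
rank ∂_2 = 17, rank ∂_3 = 0 ⇒ b_2 = 18 − 17 − 0 = 1. So H_2 ≅ Z.

H_0 ≅ Z,  H_1 ≅ Z^2,  H_2 ≅ Z.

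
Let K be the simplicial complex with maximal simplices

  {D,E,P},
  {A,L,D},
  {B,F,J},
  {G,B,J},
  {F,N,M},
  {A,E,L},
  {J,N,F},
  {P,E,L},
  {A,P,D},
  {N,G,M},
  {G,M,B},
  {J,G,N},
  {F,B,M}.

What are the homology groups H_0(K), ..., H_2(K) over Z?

Order the vertices as A < B < D < E < F < G < J < L < M < N < P. Listing each simplex with vertices in this order, K has dimension 2 with simplices:

  0-simplices (11): A, B, D, E, F, G, J, L, M, N, P
  1-simplices (22): AD, AE, AL, AP, BF, BG, BJ, BM, DE, DL, DP, EL, EP, FJ, FM, FN, GJ, GM, GN, JN, LP, MN
  2-simplices (13): ADL, ADP, AEL, BFJ, BFM, BGJ, BGM, DEP, ELP, FJN, FMN, GJN, GMN

so the chain groups are C_0 ≅ Z^11, C_1 ≅ Z^22, C_2 ≅ Z^13.

The boundary map ∂_1: C_1 → C_0 maps an edge to its endpoints' difference, ∂[p,q] = q − p. For instance
  ∂JN = N − J.
The resulting 11×22 matrix has rank 9, and its Smith normal form has invariant factors (1,1,1,1,1,1,1,1,1).

∂_2: C_2 → C_1 acts by ∂[p,q,r] = [q,r] − [p,r] + [p,q]. For instance
  ∂FMN = MN − FN + FM,
  ∂DEP = EP − DP + DE.
This gives a 22×13 integer matrix of rank 12; reducing to Smith normal form yields diagonal entries (1,1,1,1,1,1,1,1,1,1,1,1).

Now H_k = ker ∂_k / im ∂_{k+1}, so:

  H_0: rank C_0 − rank ∂_1 = 11 − 9 = 2, and the invariant factors of ∂_1 are all 1, so H_0 = Z^2.
  H_1: rank ker ∂_1 − rank ∂_2 = (22 − 9) − 12 = 1, and the invariant factors of ∂_2 are all 1, so H_1 = Z.
  H_2: rank ker ∂_2 − rank ∂_3 = (13 − 12) − 0 = 1, and there is no ∂_3, so H_2 = Z.

(K is a triangulation of the disjoint union of the Möbius band and the 2-sphere S^2.)

H_0 = Z^2,  H_1 = Z,  H_2 = Z.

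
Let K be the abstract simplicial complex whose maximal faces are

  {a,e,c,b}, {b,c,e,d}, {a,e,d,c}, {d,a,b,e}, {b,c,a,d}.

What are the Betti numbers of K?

b_0 = 1, b_1 = 0, b_2 = 0, b_3 = 1.

K has 5 vertices, 10 edges, 10 triangles, 5 3-simplices.
rank ∂_0 = 0, rank ∂_1 = 4 ⇒ b_0 = 5 − 0 − 4 = 1; all invariant factors of ∂_1 are 1 so no torsion. So H_0 ≅ Z.
rank ∂_1 = 4, rank ∂_2 = 6 ⇒ b_1 = 10 − 4 − 6 = 0; all invariant factors of ∂_2 are 1 so no torsion. So H_1 ≅ 0.
rank ∂_2 = 6, rank ∂_3 = 4 ⇒ b_2 = 10 − 6 − 4 = 0; all invariant factors of ∂_3 are 1 so no torsion. So H_2 ≅ 0.
rank ∂_3 = 4, rank ∂_4 = 0 ⇒ b_3 = 5 − 4 − 0 = 1. So H_3 ≅ Z.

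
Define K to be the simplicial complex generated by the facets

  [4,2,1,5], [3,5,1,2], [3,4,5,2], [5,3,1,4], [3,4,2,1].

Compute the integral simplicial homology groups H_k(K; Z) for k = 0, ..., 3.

H_0 ≅ Z,  H_1 = 0,  H_2 = 0,  H_3 ≅ Z.

Fix the vertex order 1 < 2 < 3 < 4 < 5 and write every simplex with vertices in increasing order. Then dim K = 3 and the simplices of K are:

  0-simplices (5): [1], [2], [3], [4], [5]
  1-simplices (10): [1,2], [1,3], [1,4], [1,5], [2,3], [2,4], [2,5], [3,4], [3,5], [4,5]
  2-simplices (10): [1,2,3], [1,2,4], [1,2,5], [1,3,4], [1,3,5], [1,4,5], [2,3,4], [2,3,5], [2,4,5], [3,4,5]
  3-simplices (5): [1,2,3,4], [1,2,3,5], [1,2,4,5], [1,3,4,5], [2,3,4,5]

so the chain groups are C_0 ≅ Z^5, C_1 ≅ Z^10, C_2 ≅ Z^10, C_3 ≅ Z^5.

The boundary map ∂_1: C_1 → C_0 sends each edge [p,q] (with p < q) to q − p.
The 5×10 boundary matrix has rank 4 and Smith normal form diag(1,1,1,1).

Boundary ∂_2: C_2 → C_1 acts by ∂[p,q,r] = [q,r] − [p,r] + [p,q]. For instance
  ∂[1,3,5] = [3,5] − [1,5] + [1,3],
  ∂[2,3,5] = [3,5] − [2,5] + [2,3].
The 10×10 boundary matrix has rank 6 and Smith normal form diag(1,1,1,1,1,1).

Boundary ∂_3: C_3 → C_2 sends each 3-simplex σ to the alternating sum Σ_i (−1)^i (σ with its i-th vertex removed). For instance
  ∂[1,2,4,5] = [2,4,5] − [1,4,5] + [1,2,5] − [1,2,4],
  ∂[1,2,3,5] = [2,3,5] − [1,3,5] + [1,2,5] − [1,2,3].
The 10×5 boundary matrix has rank 4 and Smith normal form diag(1,1,1,1).

From H_k ≅ ker(∂_k) / im(∂_{k+1}) we obtain:

  H_0: rank C_0 − rank ∂_1 = 5 − 4 = 1, and the invariant factors of ∂_1 are all 1, so H_0 ≅ Z.
  H_1: rank ker ∂_1 − rank ∂_2 = (10 − 4) − 6 = 0, and the invariant factors of ∂_2 are all 1, so H_1 ≅ 0.
  H_2: rank ker ∂_2 − rank ∂_3 = (10 − 6) − 4 = 0, and the invariant factors of ∂_3 are all 1, so H_2 ≅ 0.
  H_3: rank ker ∂_3 − rank ∂_4 = (5 − 4) − 0 = 1, and there is no ∂_4, so H_3 ≅ Z.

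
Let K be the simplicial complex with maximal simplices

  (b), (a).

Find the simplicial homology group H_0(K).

H_0 = Z^2.

Fix the vertex order a < b and write every simplex with vertices in increasing order. Then dim K = 0 and the simplices of K are:

  0-simplices (2): a, b

giving chain groups C_0 ≅ Z^2.

From H_k ≅ ker(∂_k) / im(∂_{k+1}) we obtain:

  H_0: rank C_0 − rank ∂_1 = 2 − 0 = 2, and there is no ∂_1, so H_0 ≅ Z^2.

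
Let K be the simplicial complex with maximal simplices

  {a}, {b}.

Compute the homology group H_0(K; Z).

We work with the vertex ordering a < b. The simplices of K, each written with vertices in increasing order, are:

  0-simplices (2): a, b

giving chain groups C_0 ≅ Z^2.

Computing H_k = (kernel of ∂_k) / (image of ∂_{k+1}):

  H_0: rank C_0 − rank ∂_1 = 2 − 0 = 2, and there is no ∂_1, so H_0 = Z^2.

H_0 = Z^2.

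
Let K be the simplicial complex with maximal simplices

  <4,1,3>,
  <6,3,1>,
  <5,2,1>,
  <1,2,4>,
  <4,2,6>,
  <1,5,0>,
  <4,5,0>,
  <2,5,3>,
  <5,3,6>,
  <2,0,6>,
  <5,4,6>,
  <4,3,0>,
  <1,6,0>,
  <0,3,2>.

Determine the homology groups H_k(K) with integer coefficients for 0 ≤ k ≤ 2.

Fix the vertex order 0 < 1 < 2 < 3 < 4 < 5 < 6 and write every simplex with vertices in increasing order. Then dim K = 2 and the simplices of K are:

  0-simplices (7): [0], [1], [2], [3], [4], [5], [6]
  1-simplices (21): [0,1], [0,2], [0,3], [0,4], [0,5], [0,6], [1,2], [1,3], [1,4], [1,5], [1,6], [2,3], [2,4], [2,5], [2,6], [3,4], [3,5], [3,6], [4,5], [4,6], [5,6]
  2-simplices (14): [0,1,5], [0,1,6], [0,2,3], [0,2,6], [0,3,4], [0,4,5], [1,2,4], [1,2,5], [1,3,4], [1,3,6], [2,3,5], [2,4,6], [3,5,6], [4,5,6]

so the chain groups are C_0 ≅ Z^7, C_1 ≅ Z^21, C_2 ≅ Z^14.

Boundary ∂_1: C_1 → C_0 sends each edge [p,q] (with p < q) to q − p.
As a 7×21 matrix over Z this has rank 6, with invariant factors (1,1,1,1,1,1).

∂_2: C_2 → C_1 sends each 2-simplex [p,q,r] to [q,r] − [p,r] + [p,q]. For instance
  ∂[0,3,4] = [3,4] − [0,4] + [0,3],
  ∂[0,4,5] = [4,5] − [0,5] + [0,4].
The resulting 21×14 matrix has rank 13, and its Smith normal form has invariant factors (1,1,1,1,1,1,1,1,1,1,1,1,1).

Reading off H_k = ker ∂_k / im ∂_{k+1}:

  H_0: rank C_0 − rank ∂_1 = 7 − 6 = 1, and the invariant factors of ∂_1 are all 1, so H_0 = Z.
  H_1: rank ker ∂_1 − rank ∂_2 = (21 − 6) − 13 = 2, and the invariant factors of ∂_2 are all 1, so H_1 = Z^2.
  H_2: rank ker ∂_2 − rank ∂_3 = (14 − 13) − 0 = 1, and there is no ∂_3, so H_2 = Z.

H_0 ≅ Z,  H_1 ≅ Z^2,  H_2 ≅ Z.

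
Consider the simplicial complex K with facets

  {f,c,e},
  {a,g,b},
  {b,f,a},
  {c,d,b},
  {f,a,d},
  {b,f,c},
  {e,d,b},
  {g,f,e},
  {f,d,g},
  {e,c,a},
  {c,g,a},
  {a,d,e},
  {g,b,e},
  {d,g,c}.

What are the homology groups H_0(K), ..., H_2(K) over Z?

H_0 = Z,  H_1 = Z^2,  H_2 = Z.

Order the vertices as a < b < c < d < e < f < g. Listing each simplex with vertices in this order, K has dimension 2 with simplices:

  0-simplices (7): a, b, c, d, e, f, g
  1-simplices (21): ab, ac, ad, ae, af, ag, bc, bd, be, bf, bg, cd, ce, cf, cg, de, df, dg, ef, eg, fg
  2-simplices (14): abf, abg, ace, acg, ade, adf, bcd, bcf, bde, beg, cdg, cef, dfg, efg

Hence C_0 ≅ Z^7, C_1 ≅ Z^21, C_2 ≅ Z^14.

The boundary map ∂_1: C_1 → C_0 sends each edge [p,q] (with p < q) to q − p. For instance
  ∂df = f − d.
The resulting 7×21 matrix has rank 6, and its Smith normal form has invariant factors (1,1,1,1,1,1).

Boundary ∂_2: C_2 → C_1 maps a triangle to the signed sum of its edges. For instance
  ∂cdg = dg − cg + cd,
  ∂ade = de − ae + ad.
As a 21×14 matrix over Z this has rank 13, with invariant factors (1,1,1,1,1,1,1,1,1,1,1,1,1).

From H_k ≅ ker(∂_k) / im(∂_{k+1}) we obtain:

  H_0: rank C_0 − rank ∂_1 = 7 − 6 = 1, and the invariant factors of ∂_1 are all 1, so H_0 ≅ Z.
  H_1: rank ker ∂_1 − rank ∂_2 = (21 − 6) − 13 = 2, and the invariant factors of ∂_2 are all 1, so H_1 ≅ Z^2.
  H_2: rank ker ∂_2 − rank ∂_3 = (14 − 13) − 0 = 1, and there is no ∂_3, so H_2 ≅ Z.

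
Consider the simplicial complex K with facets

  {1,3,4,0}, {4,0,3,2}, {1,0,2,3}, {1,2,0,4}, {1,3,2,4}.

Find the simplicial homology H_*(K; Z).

H_0 = Z,  H_1 = 0,  H_2 = 0,  H_3 = Z.

K has 5 vertices, 10 edges, 10 triangles, 5 3-simplices.
rank ∂_0 = 0, rank ∂_1 = 4 ⇒ b_0 = 5 − 0 − 4 = 1; all invariant factors of ∂_1 are 1 so no torsion. So H_0 = Z.
rank ∂_1 = 4, rank ∂_2 = 6 ⇒ b_1 = 10 − 4 − 6 = 0; all invariant factors of ∂_2 are 1 so no torsion. So H_1 = 0.
rank ∂_2 = 6, rank ∂_3 = 4 ⇒ b_2 = 10 − 6 − 4 = 0; all invariant factors of ∂_3 are 1 so no torsion. So H_2 = 0.
rank ∂_3 = 4, rank ∂_4 = 0 ⇒ b_3 = 5 − 4 − 0 = 1. So H_3 = Z.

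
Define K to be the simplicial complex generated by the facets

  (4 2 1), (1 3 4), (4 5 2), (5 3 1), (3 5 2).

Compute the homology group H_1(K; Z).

H_1 ≅ Z.

We work with the vertex ordering 1 < 2 < 3 < 4 < 5. The simplices of K, each written with vertices in increasing order, are:

  0-simplices (5): [1], [2], [3], [4], [5]
  1-simplices (10): [1,2], [1,3], [1,4], [1,5], [2,3], [2,4], [2,5], [3,4], [3,5], [4,5]
  2-simplices (5): [1,2,4], [1,3,4], [1,3,5], [2,3,5], [2,4,5]

Hence C_0 ≅ Z^5, C_1 ≅ Z^10, C_2 ≅ Z^5.

∂_1: C_1 → C_0 is given by ∂[p,q] = [q] − [p].
This gives a 5×10 integer matrix of rank 4; reducing to Smith normal form yields diagonal entries (1,1,1,1).

∂_2: C_2 → C_1 maps a triangle to the signed sum of its edges. For instance
  ∂[2,4,5] = [4,5] − [2,5] + [2,4],
  ∂[1,2,4] = [2,4] − [1,4] + [1,2].
As a 10×5 matrix over Z this has rank 5, with invariant factors (1,1,1,1,1).

Now H_k = ker ∂_k / im ∂_{k+1}, so:

  H_1: rank ker ∂_1 − rank ∂_2 = (10 − 4) − 5 = 1, and the invariant factors of ∂_2 are all 1, so H_1 ≅ Z.

(K is a triangulation of the Möbius band.)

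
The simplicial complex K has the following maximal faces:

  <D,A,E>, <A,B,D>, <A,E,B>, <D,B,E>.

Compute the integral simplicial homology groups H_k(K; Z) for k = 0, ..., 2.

H_0 = Z,  H_1 = 0,  H_2 = Z.

We work with the vertex ordering A < B < D < E. The simplices of K, each written with vertices in increasing order, are:

  0-simplices (4): A, B, D, E
  1-simplices (6): AB, AD, AE, BD, BE, DE
  2-simplices (4): ABD, ABE, ADE, BDE

giving chain groups C_0 ≅ Z^4, C_1 ≅ Z^6, C_2 ≅ Z^4.

∂_1: C_1 → C_0 sends each edge [p,q] (with p < q) to q − p. For instance
  ∂AD = D − A.
This gives a 4×6 integer matrix of rank 3; reducing to Smith normal form yields diagonal entries (1,1,1).

The boundary map ∂_2: C_2 → C_1 acts by ∂[p,q,r] = [q,r] − [p,r] + [p,q]. For instance
  ∂ABD = BD − AD + AB,
  ∂BDE = DE − BE + BD.
This gives a 6×4 integer matrix of rank 3; reducing to Smith normal form yields diagonal entries (1,1,1).

From H_k ≅ ker(∂_k) / im(∂_{k+1}) we obtain:

  H_0: rank C_0 − rank ∂_1 = 4 − 3 = 1, and the invariant factors of ∂_1 are all 1, so H_0 ≅ Z.
  H_1: rank ker ∂_1 − rank ∂_2 = (6 − 3) − 3 = 0, and the invariant factors of ∂_2 are all 1, so H_1 ≅ 0.
  H_2: rank ker ∂_2 − rank ∂_3 = (4 − 3) − 0 = 1, and there is no ∂_3, so H_2 ≅ Z.

As a check, the Euler characteristic is 4 − 6 + 4 = 2, which agrees with 1 − 0 + 1 = 2.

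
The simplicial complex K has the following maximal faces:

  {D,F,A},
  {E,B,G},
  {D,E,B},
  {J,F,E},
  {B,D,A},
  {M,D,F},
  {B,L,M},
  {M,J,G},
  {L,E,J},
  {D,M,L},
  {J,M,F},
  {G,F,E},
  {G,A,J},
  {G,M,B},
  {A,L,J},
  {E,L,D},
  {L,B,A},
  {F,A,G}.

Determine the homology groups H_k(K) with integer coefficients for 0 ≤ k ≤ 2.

H_0 = Z,  H_1 = Z ⊕ Z/2,  H_2 = 0.

Fix the vertex order A < B < D < E < F < G < J < L < M and write every simplex with vertices in increasing order. Then dim K = 2 and the simplices of K are:

  0-simplices (9): A, B, D, E, F, G, J, L, M
  1-simplices (27): AB, AD, AF, AG, AJ, AL, BD, BE, BG, BL, BM, DE, DF, DL, DM, EF, EG, EJ, EL, FG, FJ, FM, GJ, GM, JL, JM, LM
  2-simplices (18): ABD, ABL, ADF, AFG, AGJ, AJL, BDE, BEG, BGM, BLM, DEL, DFM, DLM, EFG, EFJ, EJL, FJM, GJM

giving chain groups C_0 ≅ Z^9, C_1 ≅ Z^27, C_2 ≅ Z^18.

The boundary map ∂_1: C_1 → C_0 is given by ∂[p,q] = [q] − [p].
This gives a 9×27 integer matrix of rank 8; reducing to Smith normal form yields diagonal entries (1,1,1,1,1,1,1,1).

∂_2: C_2 → C_1 sends each 2-simplex [p,q,r] to [q,r] − [p,r] + [p,q]. For instance
  ∂ABD = BD − AD + AB,
  ∂AFG = FG − AG + AF.
The resulting 27×18 matrix has rank 18, and its Smith normal form has invariant factors (1,1,1,1,1,1,1,1,1,1,1,1,1,1,1,1,1,2).

Now H_k = ker ∂_k / im ∂_{k+1}, so:

  H_0: rank C_0 − rank ∂_1 = 9 − 8 = 1, and the invariant factors of ∂_1 are all 1, so H_0 = Z.
  H_1: rank ker ∂_1 − rank ∂_2 = (27 − 8) − 18 = 1, and ∂_2 has invariant factor 2 > 1, so H_1 = Z ⊕ Z/2.
  H_2: rank ker ∂_2 − rank ∂_3 = (18 − 18) − 0 = 0, and there is no ∂_3, so H_2 = 0.

(K is a triangulation of the Klein bottle.)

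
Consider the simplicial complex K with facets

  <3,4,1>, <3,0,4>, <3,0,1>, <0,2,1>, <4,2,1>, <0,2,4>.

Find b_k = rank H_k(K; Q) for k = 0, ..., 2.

We work with the vertex ordering 0 < 1 < 2 < 3 < 4. The simplices of K, each written with vertices in increasing order, are:

  0-simplices (5): [0], [1], [2], [3], [4]
  1-simplices (9): [0,1], [0,2], [0,3], [0,4], [1,2], [1,3], [1,4], [2,4], [3,4]
  2-simplices (6): [0,1,2], [0,1,3], [0,2,4], [0,3,4], [1,2,4], [1,3,4]

giving chain groups C_0 ≅ Z^5, C_1 ≅ Z^9, C_2 ≅ Z^6.

Boundary ∂_1: C_1 → C_0 maps an edge to its endpoints' difference, ∂[p,q] = q − p. For instance
  ∂[3,4] = [4] − [3].
The resulting 5×9 matrix has rank 4, and its Smith normal form has invariant factors (1,1,1,1).

Boundary ∂_2: C_2 → C_1 maps a triangle to the signed sum of its edges. For instance
  ∂[0,1,2] = [1,2] − [0,2] + [0,1],
  ∂[1,2,4] = [2,4] − [1,4] + [1,2].
The 9×6 boundary matrix has rank 5 and Smith normal form diag(1,1,1,1,1).

Reading off H_k = ker ∂_k / im ∂_{k+1}:

  H_0: rank C_0 − rank ∂_1 = 5 − 4 = 1, and the invariant factors of ∂_1 are all 1, so H_0 ≅ Z.
  H_1: rank ker ∂_1 − rank ∂_2 = (9 − 4) − 5 = 0, and the invariant factors of ∂_2 are all 1, so H_1 ≅ 0.
  H_2: rank ker ∂_2 − rank ∂_3 = (6 − 5) − 0 = 1, and there is no ∂_3, so H_2 ≅ Z.

Hence the Betti numbers are b_0 = 1, b_1 = 0, b_2 = 1.

b_0 = 1, b_1 = 0, b_2 = 1.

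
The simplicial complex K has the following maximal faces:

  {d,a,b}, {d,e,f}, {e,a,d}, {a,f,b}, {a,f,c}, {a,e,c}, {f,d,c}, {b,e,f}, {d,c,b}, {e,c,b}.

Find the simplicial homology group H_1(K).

We work with the vertex ordering a < b < c < d < e < f. The simplices of K, each written with vertices in increasing order, are:

  0-simplices (6): a, b, c, d, e, f
  1-simplices (15): ab, ac, ad, ae, af, bc, bd, be, bf, cd, ce, cf, de, df, ef
  2-simplices (10): abd, abf, ace, acf, ade, bcd, bce, bef, cdf, def

Hence C_0 ≅ Z^6, C_1 ≅ Z^15, C_2 ≅ Z^10.

Boundary ∂_1: C_1 → C_0 maps an edge to its endpoints' difference, ∂[p,q] = q − p. For instance
  ∂ac = c − a.
The 6×15 boundary matrix has rank 5 and Smith normal form diag(1,1,1,1,1).

The boundary map ∂_2: C_2 → C_1 sends each 2-simplex [p,q,r] to [q,r] − [p,r] + [p,q]. For instance
  ∂ace = ce − ae + ac,
  ∂abf = bf − af + ab.
The 15×10 boundary matrix has rank 10 and Smith normal form diag(1,1,1,1,1,1,1,1,1,2).

Computing H_k = (kernel of ∂_k) / (image of ∂_{k+1}):

  H_1: rank ker ∂_1 − rank ∂_2 = (15 − 5) − 10 = 0, and ∂_2 has invariant factor 2 > 1, so H_1 ≅ Z/2.

H_1 ≅ Z/2.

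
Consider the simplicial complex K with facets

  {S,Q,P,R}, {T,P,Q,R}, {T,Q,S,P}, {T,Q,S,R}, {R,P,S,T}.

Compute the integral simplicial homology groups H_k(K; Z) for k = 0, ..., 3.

H_0 = Z,  H_1 = 0,  H_2 = 0,  H_3 = Z.

Take the total order P < Q < R < S < T on the vertex set. Then K (dimension 3) consists of the simplices:

  0-simplices (5): P, Q, R, S, T
  1-simplices (10): PQ, PR, PS, PT, QR, QS, QT, RS, RT, ST
  2-simplices (10): PQR, PQS, PQT, PRS, PRT, PST, QRS, QRT, QST, RST
  3-simplices (5): PQRS, PQRT, PQST, PRST, QRST

Hence C_0 ≅ Z^5, C_1 ≅ Z^10, C_2 ≅ Z^10, C_3 ≅ Z^5.

The boundary map ∂_1: C_1 → C_0 sends each edge [p,q] (with p < q) to q − p. For instance
  ∂ST = T − S.
The resulting 5×10 matrix has rank 4, and its Smith normal form has invariant factors (1,1,1,1).

The boundary map ∂_2: C_2 → C_1 sends each 2-simplex [p,q,r] to [q,r] − [p,r] + [p,q]. For instance
  ∂QRS = RS − QS + QR,
  ∂RST = ST − RT + RS.
The 10×10 boundary matrix has rank 6 and Smith normal form diag(1,1,1,1,1,1).

∂_3: C_3 → C_2 sends each 3-simplex σ to the alternating sum Σ_i (−1)^i (σ with its i-th vertex removed). For instance
  ∂PQST = QST − PST + PQT − PQS,
  ∂PQRS = QRS − PRS + PQS − PQR.
The resulting 10×5 matrix has rank 4, and its Smith normal form has invariant factors (1,1,1,1).

From H_k ≅ ker(∂_k) / im(∂_{k+1}) we obtain:

  H_0: rank C_0 − rank ∂_1 = 5 − 4 = 1, and the invariant factors of ∂_1 are all 1, so H_0 = Z.
  H_1: rank ker ∂_1 − rank ∂_2 = (10 − 4) − 6 = 0, and the invariant factors of ∂_2 are all 1, so H_1 = 0.
  H_2: rank ker ∂_2 − rank ∂_3 = (10 − 6) − 4 = 0, and the invariant factors of ∂_3 are all 1, so H_2 = 0.
  H_3: rank ker ∂_3 − rank ∂_4 = (5 − 4) − 0 = 1, and there is no ∂_4, so H_3 = Z.

As a check, the Euler characteristic is 5 − 10 + 10 − 5 = 0, which agrees with 1 − 0 + 0 − 1 = 0.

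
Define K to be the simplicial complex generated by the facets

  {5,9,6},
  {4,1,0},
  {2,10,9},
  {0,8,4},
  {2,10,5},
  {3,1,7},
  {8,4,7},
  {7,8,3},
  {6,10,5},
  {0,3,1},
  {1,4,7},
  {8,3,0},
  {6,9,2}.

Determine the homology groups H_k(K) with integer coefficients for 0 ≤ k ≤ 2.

Fix the vertex order 0 < 1 < 2 < 3 < 4 < 5 < 6 < 7 < 8 < 9 < 10 and write every simplex with vertices in increasing order. Then dim K = 2 and the simplices of K are:

  0-simplices (11): [0], [1], [2], [3], [4], [5], [6], [7], [8], [9], [10]
  1-simplices (22): [0,1], [0,3], [0,4], [0,8], [1,3], [1,4], [1,7], [2,5], [2,6], [2,9], [2,10], [3,7], [3,8], [4,7], [4,8], [5,6], [5,9], [5,10], [6,9], [6,10], [7,8], [9,10]
  2-simplices (13): [0,1,3], [0,1,4], [0,3,8], [0,4,8], [1,3,7], [1,4,7], [2,5,10], [2,6,9], [2,9,10], [3,7,8], [4,7,8], [5,6,9], [5,6,10]

giving chain groups C_0 ≅ Z^11, C_1 ≅ Z^22, C_2 ≅ Z^13.

Boundary ∂_1: C_1 → C_0 maps an edge to its endpoints' difference, ∂[p,q] = q − p. For instance
  ∂[6,10] = [10] − [6].
This gives a 11×22 integer matrix of rank 9; reducing to Smith normal form yields diagonal entries (1,1,1,1,1,1,1,1,1).

∂_2: C_2 → C_1 acts by ∂[p,q,r] = [q,r] − [p,r] + [p,q]. For instance
  ∂[1,4,7] = [4,7] − [1,7] + [1,4],
  ∂[2,9,10] = [9,10] − [2,10] + [2,9].
The 22×13 boundary matrix has rank 12 and Smith normal form diag(1,1,1,1,1,1,1,1,1,1,1,1).

Computing H_k = (kernel of ∂_k) / (image of ∂_{k+1}):

  H_0: rank C_0 − rank ∂_1 = 11 − 9 = 2, and the invariant factors of ∂_1 are all 1, so H_0 = Z^2.
  H_1: rank ker ∂_1 − rank ∂_2 = (22 − 9) − 12 = 1, and the invariant factors of ∂_2 are all 1, so H_1 = Z.
  H_2: rank ker ∂_2 − rank ∂_3 = (13 − 12) − 0 = 1, and there is no ∂_3, so H_2 = Z.

H_0 ≅ Z^2,  H_1 ≅ Z,  H_2 ≅ Z.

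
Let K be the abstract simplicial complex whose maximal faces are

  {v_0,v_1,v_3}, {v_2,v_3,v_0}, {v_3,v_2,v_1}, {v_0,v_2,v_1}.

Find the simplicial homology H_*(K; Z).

H_0 = Z,  H_1 = 0,  H_2 = Z.

Order the vertices as v_0 < v_1 < v_2 < v_3. Listing each simplex with vertices in this order, K has dimension 2 with simplices:

  0-simplices (4): [v_0], [v_1], [v_2], [v_3]
  1-simplices (6): [v_0,v_1], [v_0,v_2], [v_0,v_3], [v_1,v_2], [v_1,v_3], [v_2,v_3]
  2-simplices (4): [v_0,v_1,v_2], [v_0,v_1,v_3], [v_0,v_2,v_3], [v_1,v_2,v_3]

Hence C_0 ≅ Z^4, C_1 ≅ Z^6, C_2 ≅ Z^4.

Boundary ∂_1: C_1 → C_0 is given by ∂[p,q] = [q] − [p].
As a 4×6 matrix over Z this has rank 3, with invariant factors (1,1,1).

The boundary map ∂_2: C_2 → C_1 sends each 2-simplex [p,q,r] to [q,r] − [p,r] + [p,q]. For instance
  ∂[v_0,v_2,v_3] = [v_2,v_3] − [v_0,v_3] + [v_0,v_2],
  ∂[v_0,v_1,v_3] = [v_1,v_3] − [v_0,v_3] + [v_0,v_1].
The resulting 6×4 matrix has rank 3, and its Smith normal form has invariant factors (1,1,1).

From H_k ≅ ker(∂_k) / im(∂_{k+1}) we obtain:

  H_0: rank C_0 − rank ∂_1 = 4 − 3 = 1, and the invariant factors of ∂_1 are all 1, so H_0 ≅ Z.
  H_1: rank ker ∂_1 − rank ∂_2 = (6 − 3) − 3 = 0, and the invariant factors of ∂_2 are all 1, so H_1 ≅ 0.
  H_2: rank ker ∂_2 − rank ∂_3 = (4 − 3) − 0 = 1, and there is no ∂_3, so H_2 ≅ Z.

As a check, the Euler characteristic is 4 − 6 + 4 = 2, which agrees with 1 − 0 + 1 = 2.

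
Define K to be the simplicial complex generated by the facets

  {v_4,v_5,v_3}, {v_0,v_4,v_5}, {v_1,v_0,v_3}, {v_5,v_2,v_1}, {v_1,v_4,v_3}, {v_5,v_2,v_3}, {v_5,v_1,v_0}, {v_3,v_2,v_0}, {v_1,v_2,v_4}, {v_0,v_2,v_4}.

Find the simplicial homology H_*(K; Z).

Fix the vertex order v_0 < v_1 < v_2 < v_3 < v_4 < v_5 and write every simplex with vertices in increasing order. Then dim K = 2 and the simplices of K are:

  0-simplices (6): [v_0], [v_1], [v_2], [v_3], [v_4], [v_5]
  1-simplices (15): (15 of them)
  2-simplices (10): [v_0,v_1,v_3], [v_0,v_1,v_5], [v_0,v_2,v_3], [v_0,v_2,v_4], [v_0,v_4,v_5], [v_1,v_2,v_4], [v_1,v_2,v_5], [v_1,v_3,v_4], [v_2,v_3,v_5], [v_3,v_4,v_5]

giving chain groups C_0 ≅ Z^6, C_1 ≅ Z^15, C_2 ≅ Z^10.

Boundary ∂_1: C_1 → C_0 maps an edge to its endpoints' difference, ∂[p,q] = q − p. For instance
  ∂[v_3,v_5] = [v_5] − [v_3].
As a 6×15 matrix over Z this has rank 5, with invariant factors (1,1,1,1,1).

Boundary ∂_2: C_2 → C_1 acts by ∂[p,q,r] = [q,r] − [p,r] + [p,q]. For instance
  ∂[v_0,v_2,v_3] = [v_2,v_3] − [v_0,v_3] + [v_0,v_2],
  ∂[v_0,v_4,v_5] = [v_4,v_5] − [v_0,v_5] + [v_0,v_4].
The 15×10 boundary matrix has rank 10 and Smith normal form diag(1,1,1,1,1,1,1,1,1,2).

From H_k ≅ ker(∂_k) / im(∂_{k+1}) we obtain:

  H_0: rank C_0 − rank ∂_1 = 6 − 5 = 1, and the invariant factors of ∂_1 are all 1, so H_0 ≅ Z.
  H_1: rank ker ∂_1 − rank ∂_2 = (15 − 5) − 10 = 0, and ∂_2 has invariant factor 2 > 1, so H_1 ≅ Z/2.
  H_2: rank ker ∂_2 − rank ∂_3 = (10 − 10) − 0 = 0, and there is no ∂_3, so H_2 ≅ 0.

As a check, the Euler characteristic is 6 − 15 + 10 = 1, which agrees with 1 − 0 + 0 = 1.

H_0 ≅ Z,  H_1 ≅ Z/2,  H_2 = 0.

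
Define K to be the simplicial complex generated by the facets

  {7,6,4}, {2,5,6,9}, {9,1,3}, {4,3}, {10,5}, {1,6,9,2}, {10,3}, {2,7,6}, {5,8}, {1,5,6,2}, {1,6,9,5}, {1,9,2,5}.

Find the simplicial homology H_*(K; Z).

Order the vertices as 1 < 2 < 3 < 4 < 5 < 6 < 7 < 8 < 9 < 10. Listing each simplex with vertices in this order, K has dimension 3 with simplices:

  0-simplices (10): [1], [2], [3], [4], [5], [6], [7], [8], [9], [10]
  1-simplices (20): [1,2], [1,3], [1,5], [1,6], [1,9], [2,5], [2,6], [2,7], [2,9], [3,4], [3,9], [3,10], [4,6], [4,7], [5,6], [5,8], [5,9], [5,10], [6,7], [6,9]
  2-simplices (13): [1,2,5], [1,2,6], [1,2,9], [1,3,9], [1,5,6], [1,5,9], [1,6,9], [2,5,6], [2,5,9], [2,6,7], [2,6,9], [4,6,7], [5,6,9]
  3-simplices (5): [1,2,5,6], [1,2,5,9], [1,2,6,9], [1,5,6,9], [2,5,6,9]

giving chain groups C_0 ≅ Z^10, C_1 ≅ Z^20, C_2 ≅ Z^13, C_3 ≅ Z^5.

Boundary ∂_1: C_1 → C_0 maps an edge to its endpoints' difference, ∂[p,q] = q − p.
As a 10×20 matrix over Z this has rank 9, with invariant factors (1,1,1,1,1,1,1,1,1).

The boundary map ∂_2: C_2 → C_1 acts by ∂[p,q,r] = [q,r] − [p,r] + [p,q]. For instance
  ∂[2,6,7] = [6,7] − [2,7] + [2,6],
  ∂[1,2,9] = [2,9] − [1,9] + [1,2].
The 20×13 boundary matrix has rank 9 and Smith normal form diag(1,1,1,1,1,1,1,1,1).

Boundary ∂_3: C_3 → C_2 sends each 3-simplex σ to the alternating sum Σ_i (−1)^i (σ with its i-th vertex removed). For instance
  ∂[1,2,5,6] = [2,5,6] − [1,5,6] + [1,2,6] − [1,2,5],
  ∂[2,5,6,9] = [5,6,9] − [2,6,9] + [2,5,9] − [2,5,6].
The resulting 13×5 matrix has rank 4, and its Smith normal form has invariant factors (1,1,1,1).

Now H_k = ker ∂_k / im ∂_{k+1}, so:

  H_0: rank C_0 − rank ∂_1 = 10 − 9 = 1, and the invariant factors of ∂_1 are all 1, so H_0 ≅ Z.
  H_1: rank ker ∂_1 − rank ∂_2 = (20 − 9) − 9 = 2, and the invariant factors of ∂_2 are all 1, so H_1 ≅ Z^2.
  H_2: rank ker ∂_2 − rank ∂_3 = (13 − 9) − 4 = 0, and the invariant factors of ∂_3 are all 1, so H_2 ≅ 0.
  H_3: rank ker ∂_3 − rank ∂_4 = (5 − 4) − 0 = 1, and there is no ∂_4, so H_3 ≅ Z.

H_0 = Z,  H_1 = Z^2,  H_2 = 0,  H_3 = Z.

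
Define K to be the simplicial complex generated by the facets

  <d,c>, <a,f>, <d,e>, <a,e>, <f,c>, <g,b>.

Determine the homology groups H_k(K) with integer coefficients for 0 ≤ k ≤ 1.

Fix the vertex order a < b < c < d < e < f < g and write every simplex with vertices in increasing order. Then dim K = 1 and the simplices of K are:

  0-simplices (7): a, b, c, d, e, f, g
  1-simplices (6): ae, af, bg, cd, cf, de

giving chain groups C_0 ≅ Z^7, C_1 ≅ Z^6.

The boundary map ∂_1: C_1 → C_0 sends each edge [p,q] (with p < q) to q − p.
The 7×6 boundary matrix has rank 5 and Smith normal form diag(1,1,1,1,1).

Computing H_k = (kernel of ∂_k) / (image of ∂_{k+1}):

  H_0: rank C_0 − rank ∂_1 = 7 − 5 = 2, and the invariant factors of ∂_1 are all 1, so H_0 ≅ Z^2.
  H_1: rank ker ∂_1 − rank ∂_2 = (6 − 5) − 0 = 1, and there is no ∂_2, so H_1 ≅ Z.

As a check, the Euler characteristic is 7 − 6 = 1, which agrees with 2 − 1 = 1.
(K is a triangulation of the disjoint union of the circle S^1 and the 1-simplex.)

H_0 = Z^2,  H_1 = Z.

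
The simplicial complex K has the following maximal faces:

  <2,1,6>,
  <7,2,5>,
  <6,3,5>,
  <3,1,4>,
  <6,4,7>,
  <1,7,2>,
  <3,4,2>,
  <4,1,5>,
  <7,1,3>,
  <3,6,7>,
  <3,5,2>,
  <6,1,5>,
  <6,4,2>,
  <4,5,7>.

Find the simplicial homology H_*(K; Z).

Fix the vertex order 1 < 2 < 3 < 4 < 5 < 6 < 7 and write every simplex with vertices in increasing order. Then dim K = 2 and the simplices of K are:

  0-simplices (7): [1], [2], [3], [4], [5], [6], [7]
  1-simplices (21): [1,2], [1,3], [1,4], [1,5], [1,6], [1,7], [2,3], [2,4], [2,5], [2,6], [2,7], [3,4], [3,5], [3,6], [3,7], [4,5], [4,6], [4,7], [5,6], [5,7], [6,7]
  2-simplices (14): [1,2,6], [1,2,7], [1,3,4], [1,3,7], [1,4,5], [1,5,6], [2,3,4], [2,3,5], [2,4,6], [2,5,7], [3,5,6], [3,6,7], [4,5,7], [4,6,7]

so the chain groups are C_0 ≅ Z^7, C_1 ≅ Z^21, C_2 ≅ Z^14.

The boundary map ∂_1: C_1 → C_0 maps an edge to its endpoints' difference, ∂[p,q] = q − p.
The 7×21 boundary matrix has rank 6 and Smith normal form diag(1,1,1,1,1,1).

∂_2: C_2 → C_1 acts by ∂[p,q,r] = [q,r] − [p,r] + [p,q]. For instance
  ∂[4,6,7] = [6,7] − [4,7] + [4,6],
  ∂[2,3,5] = [3,5] − [2,5] + [2,3].
As a 21×14 matrix over Z this has rank 13, with invariant factors (1,1,1,1,1,1,1,1,1,1,1,1,1).

Computing H_k = (kernel of ∂_k) / (image of ∂_{k+1}):

  H_0: rank C_0 − rank ∂_1 = 7 − 6 = 1, and the invariant factors of ∂_1 are all 1, so H_0 ≅ Z.
  H_1: rank ker ∂_1 − rank ∂_2 = (21 − 6) − 13 = 2, and the invariant factors of ∂_2 are all 1, so H_1 ≅ Z^2.
  H_2: rank ker ∂_2 − rank ∂_3 = (14 − 13) − 0 = 1, and there is no ∂_3, so H_2 ≅ Z.

H_0 ≅ Z,  H_1 ≅ Z^2,  H_2 ≅ Z.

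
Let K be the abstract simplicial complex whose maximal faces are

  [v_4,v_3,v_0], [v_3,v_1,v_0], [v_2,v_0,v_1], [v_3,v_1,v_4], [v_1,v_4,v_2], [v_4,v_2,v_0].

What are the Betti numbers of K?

K has 5 vertices, 9 edges, 6 triangles.
rank ∂_0 = 0, rank ∂_1 = 4 ⇒ b_0 = 5 − 0 − 4 = 1; all invariant factors of ∂_1 are 1 so no torsion. So H_0 = Z.
rank ∂_1 = 4, rank ∂_2 = 5 ⇒ b_1 = 9 − 4 − 5 = 0; all invariant factors of ∂_2 are 1 so no torsion. So H_1 = 0.
rank ∂_2 = 5, rank ∂_3 = 0 ⇒ b_2 = 6 − 5 − 0 = 1. So H_2 = Z.

b_0 = 1, b_1 = 0, b_2 = 1.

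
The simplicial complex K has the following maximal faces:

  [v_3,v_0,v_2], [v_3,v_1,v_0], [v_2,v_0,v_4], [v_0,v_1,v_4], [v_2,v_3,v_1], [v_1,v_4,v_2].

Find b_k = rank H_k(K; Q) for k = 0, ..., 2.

b_0 = 1, b_1 = 0, b_2 = 1.

Fix the vertex order v_0 < v_1 < v_2 < v_3 < v_4 and write every simplex with vertices in increasing order. Then dim K = 2 and the simplices of K are:

  0-simplices (5): [v_0], [v_1], [v_2], [v_3], [v_4]
  1-simplices (9): [v_0,v_1], [v_0,v_2], [v_0,v_3], [v_0,v_4], [v_1,v_2], [v_1,v_3], [v_1,v_4], [v_2,v_3], [v_2,v_4]
  2-simplices (6): [v_0,v_1,v_3], [v_0,v_1,v_4], [v_0,v_2,v_3], [v_0,v_2,v_4], [v_1,v_2,v_3], [v_1,v_2,v_4]

Hence C_0 ≅ Z^5, C_1 ≅ Z^9, C_2 ≅ Z^6.

The boundary map ∂_1: C_1 → C_0 is given by ∂[p,q] = [q] − [p].
This gives a 5×9 integer matrix of rank 4; reducing to Smith normal form yields diagonal entries (1,1,1,1).

The boundary map ∂_2: C_2 → C_1 sends each 2-simplex [p,q,r] to [q,r] − [p,r] + [p,q]. For instance
  ∂[v_0,v_2,v_3] = [v_2,v_3] − [v_0,v_3] + [v_0,v_2],
  ∂[v_0,v_1,v_4] = [v_1,v_4] − [v_0,v_4] + [v_0,v_1].
The 9×6 boundary matrix has rank 5 and Smith normal form diag(1,1,1,1,1).

Now H_k = ker ∂_k / im ∂_{k+1}, so:

  H_0: rank C_0 − rank ∂_1 = 5 − 4 = 1, and the invariant factors of ∂_1 are all 1, so H_0 = Z.
  H_1: rank ker ∂_1 − rank ∂_2 = (9 − 4) − 5 = 0, and the invariant factors of ∂_2 are all 1, so H_1 = 0.
  H_2: rank ker ∂_2 − rank ∂_3 = (6 − 5) − 0 = 1, and there is no ∂_3, so H_2 = Z.

Hence the Betti numbers are b_0 = 1, b_1 = 0, b_2 = 1.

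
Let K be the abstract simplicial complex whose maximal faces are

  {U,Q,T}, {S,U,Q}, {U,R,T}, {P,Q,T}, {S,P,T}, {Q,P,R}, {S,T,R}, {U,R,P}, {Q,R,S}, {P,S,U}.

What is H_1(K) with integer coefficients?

H_1 ≅ Z/2.

We work with the vertex ordering P < Q < R < S < T < U. The simplices of K, each written with vertices in increasing order, are:

  0-simplices (6): P, Q, R, S, T, U
  1-simplices (15): PQ, PR, PS, PT, PU, QR, QS, QT, QU, RS, RT, RU, ST, SU, TU
  2-simplices (10): PQR, PQT, PRU, PST, PSU, QRS, QSU, QTU, RST, RTU

Hence C_0 ≅ Z^6, C_1 ≅ Z^15, C_2 ≅ Z^10.

∂_1: C_1 → C_0 is given by ∂[p,q] = [q] − [p]. For instance
  ∂RS = S − R.
This gives a 6×15 integer matrix of rank 5; reducing to Smith normal form yields diagonal entries (1,1,1,1,1).

Boundary ∂_2: C_2 → C_1 acts by ∂[p,q,r] = [q,r] − [p,r] + [p,q]. For instance
  ∂PSU = SU − PU + PS,
  ∂QSU = SU − QU + QS.
As a 15×10 matrix over Z this has rank 10, with invariant factors (1,1,1,1,1,1,1,1,1,2).

Computing H_k = (kernel of ∂_k) / (image of ∂_{k+1}):

  H_1: rank ker ∂_1 − rank ∂_2 = (15 − 5) − 10 = 0, and ∂_2 has invariant factor 2 > 1, so H_1 = Z/2.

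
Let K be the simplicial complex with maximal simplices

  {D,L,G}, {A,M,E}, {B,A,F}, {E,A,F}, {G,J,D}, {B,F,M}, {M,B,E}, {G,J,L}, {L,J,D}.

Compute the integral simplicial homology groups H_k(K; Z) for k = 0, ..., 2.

K has 9 vertices, 16 edges, 9 triangles.
rank ∂_0 = 0, rank ∂_1 = 7 ⇒ b_0 = 9 − 0 − 7 = 2; all invariant factors of ∂_1 are 1 so no torsion. So H_0 ≅ Z^2.
rank ∂_1 = 7, rank ∂_2 = 8 ⇒ b_1 = 16 − 7 − 8 = 1; all invariant factors of ∂_2 are 1 so no torsion. So H_1 ≅ Z.
rank ∂_2 = 8, rank ∂_3 = 0 ⇒ b_2 = 9 − 8 − 0 = 1. So H_2 ≅ Z.

H_0 = Z^2,  H_1 = Z,  H_2 = Z.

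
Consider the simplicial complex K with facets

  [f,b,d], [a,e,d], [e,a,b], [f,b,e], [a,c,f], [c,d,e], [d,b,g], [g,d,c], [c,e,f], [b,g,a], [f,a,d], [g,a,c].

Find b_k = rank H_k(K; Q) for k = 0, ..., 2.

b_0 = 1, b_1 = 0, b_2 = 0.

Order the vertices as a < b < c < d < e < f < g. Listing each simplex with vertices in this order, K has dimension 2 with simplices:

  0-simplices (7): a, b, c, d, e, f, g
  1-simplices (18): ab, ac, ad, ae, af, ag, bd, be, bf, bg, cd, ce, cf, cg, de, df, dg, ef
  2-simplices (12): abe, abg, acf, acg, ade, adf, bdf, bdg, bef, cde, cdg, cef

Hence C_0 ≅ Z^7, C_1 ≅ Z^18, C_2 ≅ Z^12.

Boundary ∂_1: C_1 → C_0 is given by ∂[p,q] = [q] − [p]. For instance
  ∂bd = d − b.
The resulting 7×18 matrix has rank 6, and its Smith normal form has invariant factors (1,1,1,1,1,1).

The boundary map ∂_2: C_2 → C_1 acts by ∂[p,q,r] = [q,r] − [p,r] + [p,q]. For instance
  ∂bdf = df − bf + bd,
  ∂acg = cg − ag + ac.
As a 18×12 matrix over Z this has rank 12, with invariant factors (1,1,1,1,1,1,1,1,1,1,1,2).

Now H_k = ker ∂_k / im ∂_{k+1}, so:

  H_0: rank C_0 − rank ∂_1 = 7 − 6 = 1, and the invariant factors of ∂_1 are all 1, so H_0 ≅ Z.
  H_1: rank ker ∂_1 − rank ∂_2 = (18 − 6) − 12 = 0, and ∂_2 has invariant factor 2 > 1, so H_1 ≅ Z/2Z.
  H_2: rank ker ∂_2 − rank ∂_3 = (12 − 12) − 0 = 0, and there is no ∂_3, so H_2 ≅ 0.

As a check, the Euler characteristic is 7 − 18 + 12 = 1, which agrees with 1 − 0 + 0 = 1.

Hence the Betti numbers are b_0 = 1, b_1 = 0, b_2 = 0.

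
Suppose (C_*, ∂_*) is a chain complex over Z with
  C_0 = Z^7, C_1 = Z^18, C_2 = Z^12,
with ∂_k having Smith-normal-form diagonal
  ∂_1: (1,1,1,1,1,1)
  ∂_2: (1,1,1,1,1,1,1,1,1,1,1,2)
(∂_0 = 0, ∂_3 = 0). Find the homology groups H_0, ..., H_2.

H_0: b_0 = 7 − 0 − 6 = 1; torsion from ∂_1 factors > 1: none. So H_0 = Z.
H_1: b_1 = 18 − 6 − 12 = 0; torsion from ∂_2 factors > 1: [2]. So H_1 = Z/2Z.
H_2: b_2 = 12 − 12 − 0 = 0; torsion from ∂_3 factors > 1: none. So H_2 = 0.

H_0 = Z,  H_1 = Z/2Z,  H_2 = 0.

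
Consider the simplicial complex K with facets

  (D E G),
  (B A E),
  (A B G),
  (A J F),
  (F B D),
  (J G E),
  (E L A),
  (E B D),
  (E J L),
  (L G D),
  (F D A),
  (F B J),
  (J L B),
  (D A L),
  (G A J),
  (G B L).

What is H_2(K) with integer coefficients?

Take the total order A < B < D < E < F < G < J < L on the vertex set. Then K (dimension 2) consists of the simplices:

  0-simplices (8): A, B, D, E, F, G, J, L
  1-simplices (24): AB, AD, AE, AF, AG, AJ, AL, BD, BE, BF, BG, BJ, BL, DE, DF, DG, DL, EG, EJ, EL, FJ, GJ, GL, JL
  2-simplices (16): ABE, ABG, ADF, ADL, AEL, AFJ, AGJ, BDE, BDF, BFJ, BGL, BJL, DEG, DGL, EGJ, EJL

so the chain groups are C_0 ≅ Z^8, C_1 ≅ Z^24, C_2 ≅ Z^16.

∂_1: C_1 → C_0 maps an edge to its endpoints' difference, ∂[p,q] = q − p.
The resulting 8×24 matrix has rank 7, and its Smith normal form has invariant factors (1,1,1,1,1,1,1).

Boundary ∂_2: C_2 → C_1 sends each 2-simplex [p,q,r] to [q,r] − [p,r] + [p,q]. For instance
  ∂DEG = EG − DG + DE,
  ∂EGJ = GJ − EJ + EG.
As a 24×16 matrix over Z this has rank 15, with invariant factors (1,1,1,1,1,1,1,1,1,1,1,1,1,1,1).

Reading off H_k = ker ∂_k / im ∂_{k+1}:

  H_2: rank ker ∂_2 − rank ∂_3 = (16 − 15) − 0 = 1, and there is no ∂_3, so H_2 ≅ Z.

H_2 ≅ Z.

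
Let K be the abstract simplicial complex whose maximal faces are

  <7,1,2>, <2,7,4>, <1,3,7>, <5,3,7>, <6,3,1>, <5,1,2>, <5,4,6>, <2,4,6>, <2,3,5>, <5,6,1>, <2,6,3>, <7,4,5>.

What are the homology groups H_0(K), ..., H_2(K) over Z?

Take the total order 1 < 2 < 3 < 4 < 5 < 6 < 7 on the vertex set. Then K (dimension 2) consists of the simplices:

  0-simplices (7): [1], [2], [3], [4], [5], [6], [7]
  1-simplices (18): [1,2], [1,3], [1,5], [1,6], [1,7], [2,3], [2,4], [2,5], [2,6], [2,7], [3,5], [3,6], [3,7], [4,5], [4,6], [4,7], [5,6], [5,7]
  2-simplices (12): [1,2,5], [1,2,7], [1,3,6], [1,3,7], [1,5,6], [2,3,5], [2,3,6], [2,4,6], [2,4,7], [3,5,7], [4,5,6], [4,5,7]

giving chain groups C_0 ≅ Z^7, C_1 ≅ Z^18, C_2 ≅ Z^12.

∂_1: C_1 → C_0 is given by ∂[p,q] = [q] − [p].
This gives a 7×18 integer matrix of rank 6; reducing to Smith normal form yields diagonal entries (1,1,1,1,1,1).

∂_2: C_2 → C_1 acts by ∂[p,q,r] = [q,r] − [p,r] + [p,q]. For instance
  ∂[2,3,6] = [3,6] − [2,6] + [2,3],
  ∂[1,2,7] = [2,7] − [1,7] + [1,2].
The 18×12 boundary matrix has rank 12 and Smith normal form diag(1,1,1,1,1,1,1,1,1,1,1,2).

Reading off H_k = ker ∂_k / im ∂_{k+1}:

  H_0: rank C_0 − rank ∂_1 = 7 − 6 = 1, and the invariant factors of ∂_1 are all 1, so H_0 = Z.
  H_1: rank ker ∂_1 − rank ∂_2 = (18 − 6) − 12 = 0, and ∂_2 has invariant factor 2 > 1, so H_1 = Z/2Z.
  H_2: rank ker ∂_2 − rank ∂_3 = (12 − 12) − 0 = 0, and there is no ∂_3, so H_2 = 0.

(K is a triangulation of the real projective plane RP^2.)

H_0 ≅ Z,  H_1 ≅ Z/2Z,  H_2 = 0.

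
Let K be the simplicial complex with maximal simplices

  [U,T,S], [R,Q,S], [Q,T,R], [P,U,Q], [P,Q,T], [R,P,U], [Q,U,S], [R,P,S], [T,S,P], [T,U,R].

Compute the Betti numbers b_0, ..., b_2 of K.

b_0 = 1, b_1 = 0, b_2 = 0.

Fix the vertex order P < Q < R < S < T < U and write every simplex with vertices in increasing order. Then dim K = 2 and the simplices of K are:

  0-simplices (6): P, Q, R, S, T, U
  1-simplices (15): PQ, PR, PS, PT, PU, QR, QS, QT, QU, RS, RT, RU, ST, SU, TU
  2-simplices (10): PQT, PQU, PRS, PRU, PST, QRS, QRT, QSU, RTU, STU

giving chain groups C_0 ≅ Z^6, C_1 ≅ Z^15, C_2 ≅ Z^10.

Boundary ∂_1: C_1 → C_0 sends each edge [p,q] (with p < q) to q − p. For instance
  ∂PQ = Q − P.
The 6×15 boundary matrix has rank 5 and Smith normal form diag(1,1,1,1,1).

Boundary ∂_2: C_2 → C_1 acts by ∂[p,q,r] = [q,r] − [p,r] + [p,q]. For instance
  ∂QRS = RS − QS + QR,
  ∂PST = ST − PT + PS.
The 15×10 boundary matrix has rank 10 and Smith normal form diag(1,1,1,1,1,1,1,1,1,2).

From H_k ≅ ker(∂_k) / im(∂_{k+1}) we obtain:

  H_0: rank C_0 − rank ∂_1 = 6 − 5 = 1, and the invariant factors of ∂_1 are all 1, so H_0 = Z.
  H_1: rank ker ∂_1 − rank ∂_2 = (15 − 5) − 10 = 0, and ∂_2 has invariant factor 2 > 1, so H_1 = Z/2.
  H_2: rank ker ∂_2 − rank ∂_3 = (10 − 10) − 0 = 0, and there is no ∂_3, so H_2 = 0.

As a check, the Euler characteristic is 6 − 15 + 10 = 1, which agrees with 1 − 0 + 0 = 1.
(K is a triangulation of the real projective plane RP^2.)

Hence the Betti numbers are b_0 = 1, b_1 = 0, b_2 = 0.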